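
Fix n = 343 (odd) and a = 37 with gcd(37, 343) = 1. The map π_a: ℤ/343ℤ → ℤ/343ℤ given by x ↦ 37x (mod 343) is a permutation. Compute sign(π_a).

+1

Trace 323: π^k(323) = [323, 289, 60, 162, 163, 200, 197] for k=0..6.
Cycle type of π: 147×2 + 21×2 + 3×2 + 1; total 7 cycles.
sign(π) = (−1)^{n − #cycles} = (−1)^{343−7} = (−1)^336 = +1.
The Jacobi symbol (37|343) = +1 (Zolotarev) agrees.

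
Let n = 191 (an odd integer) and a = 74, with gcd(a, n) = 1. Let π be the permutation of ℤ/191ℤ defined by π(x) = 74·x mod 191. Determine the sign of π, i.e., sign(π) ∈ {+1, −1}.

Trace 26: π^k(26) = [26, 14, 81, 73, 54, 176, 36] for k=0..6.
Decompose π into cycles: lengths [190, 1] (2 cycles, including the fixed point 0).
Σ(ℓ_i−1) = 191−2 = 189; sign = (−1)^189 = -1.
(74|191)_J = -1 (Zolotarev's lemma cross-check).

-1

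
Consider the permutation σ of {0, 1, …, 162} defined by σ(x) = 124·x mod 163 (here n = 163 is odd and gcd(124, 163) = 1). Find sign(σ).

-1

Trace 70: π^k(70) = [70, 41, 31, 95, 44, 77, 94] for k=0..6.
2 cycles of lengths [162, 1].
2 cycles on 163: each ℓ→(−1)^(ℓ−1), product (−1)^161 = -1.
(124|163)_J = -1 (Zolotarev's lemma cross-check).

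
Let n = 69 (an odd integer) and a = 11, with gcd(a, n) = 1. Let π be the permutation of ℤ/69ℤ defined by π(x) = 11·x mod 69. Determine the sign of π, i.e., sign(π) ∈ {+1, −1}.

+1

Start at x=20: 20 → 13 → 5 → 55 → 53 → 31 → 65 → … (one orbit).
5 cycles of lengths [22, 22, 22, 2, 1].
69 − 5 = 64 transpositions; sign(π) = (−1)^64 = +1.
(11|69)_J = +1 (Zolotarev's lemma cross-check).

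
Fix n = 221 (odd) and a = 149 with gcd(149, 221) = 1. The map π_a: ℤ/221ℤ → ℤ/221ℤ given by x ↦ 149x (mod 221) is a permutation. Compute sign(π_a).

Orbit of 21 under x↦149x: [21, 35, 132, 220, 72, 120, 200]… (length divides ord_221(149)).
The orbit structure of x ↦ 149x mod 221: 22 orbits of sizes [12, 12, 12, 12, 12, 12, 12, 12, 12, 12, 12, 12, 12, 12, 12, 12, 12, 4, 4, 4, 4, 1].
Σ(ℓ_i−1) = 221−22 = 199; sign = (−1)^199 = -1.

-1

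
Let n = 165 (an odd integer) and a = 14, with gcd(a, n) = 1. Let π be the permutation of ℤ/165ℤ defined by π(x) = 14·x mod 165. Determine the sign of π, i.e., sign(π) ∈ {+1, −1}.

-1

Trace 89: π^k(89) = [89, 91, 119, 16, 59, 1, 14] for k=0..6.
The orbit structure of x ↦ 14x mod 165: 24 orbits of sizes [10, 10, 10, 10, 10, 10, 10, 10, 10, 10, 10, 10, 10, 10, 5, 5, 2, 2, 2, 2, 2, 2, 2, 1].
Σ(ℓ_i−1) = 165−24 = 141; sign = (−1)^141 = -1.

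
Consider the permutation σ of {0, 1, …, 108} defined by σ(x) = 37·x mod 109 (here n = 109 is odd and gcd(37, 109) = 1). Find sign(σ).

-1

Trace 34: π^k(34) = [34, 59, 3, 2, 74, 13, 45] for k=0..6.
The orbit structure of x ↦ 37x mod 109: 2 orbits of sizes [108, 1].
2 cycles on 109: each ℓ→(−1)^(ℓ−1), product (−1)^107 = -1.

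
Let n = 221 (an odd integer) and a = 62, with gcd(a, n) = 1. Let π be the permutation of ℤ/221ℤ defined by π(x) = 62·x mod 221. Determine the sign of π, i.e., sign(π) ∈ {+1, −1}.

-1

Start at x=172: 172 → 56 → 157 → 10 → 178 → 207 → 16 → … (one orbit).
Cycle lengths of π_62 on ℤ/221ℤ: [48, 48, 48, 48, 16, 6, 6, 1]; 8 cycles in total.
221 − 8 = 213 transpositions; sign(π) = (−1)^213 = -1.
The Jacobi symbol (62|221) = -1 (Zolotarev) agrees.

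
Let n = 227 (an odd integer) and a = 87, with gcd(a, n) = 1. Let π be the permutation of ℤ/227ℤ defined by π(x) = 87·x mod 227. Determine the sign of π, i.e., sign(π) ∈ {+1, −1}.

+1

Start at x=155: 155 → 92 → 59 → 139 → 62 → 173 → 69 → … (one orbit).
Cycle lengths of π_87 on ℤ/227ℤ: [113, 113, 1]; 3 cycles in total.
3 cycles on 227: each ℓ→(−1)^(ℓ−1), product (−1)^224 = +1.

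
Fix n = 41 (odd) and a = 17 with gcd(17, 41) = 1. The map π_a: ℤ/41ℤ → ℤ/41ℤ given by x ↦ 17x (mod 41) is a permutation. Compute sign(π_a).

Orbit of 15 under x↦17x: [15, 9, 30, 18, 19, 36, 38]… (length divides ord_41(17)).
Cycle type of π: 40 + 1; total 2 cycles.
n − c = 41 − 2 = 39; sign = (−1)^39 = -1.

-1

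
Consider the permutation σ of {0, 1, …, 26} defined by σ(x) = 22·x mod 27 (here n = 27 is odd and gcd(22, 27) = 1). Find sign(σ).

Trace 19: π^k(19) = [19, 13, 16, 1, 22, 25, 10] for k=0..6.
Cycle lengths of π_22 on ℤ/27ℤ: [9, 9, 3, 3, 1, 1, 1]; 7 cycles in total.
sign(π) = (−1)^{n − #cycles} = (−1)^{27−7} = (−1)^20 = +1.
Zolotarev: (22|27) = +1, matching the cycle-count sign.

+1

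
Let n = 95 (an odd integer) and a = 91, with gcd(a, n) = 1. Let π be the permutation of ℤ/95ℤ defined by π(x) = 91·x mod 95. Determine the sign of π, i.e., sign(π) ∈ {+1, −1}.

Trace 81: π^k(81) = [81, 56, 61, 41, 26, 86, 36] for k=0..6.
π_91 has 10 disjoint cycles with lengths [18, 18, 18, 18, 18, 1, 1, 1, 1, 1] on {0,…,94}.
sign(π) = (−1)^{n − #cycles} = (−1)^{95−10} = (−1)^85 = -1.

-1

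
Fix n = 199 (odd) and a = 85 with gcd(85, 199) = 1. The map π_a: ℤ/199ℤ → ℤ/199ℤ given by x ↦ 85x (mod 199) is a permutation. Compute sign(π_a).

-1

Start at x=136: 136 → 18 → 137 → 103 → 198 → 114 → 138 → … (one orbit).
10 cycles of lengths [22, 22, 22, 22, 22, 22, 22, 22, 22, 1].
199 − 10 = 189 transpositions; sign(π) = (−1)^189 = -1.
Via Zolotarev, sign(π_{85}) = (85|199) = -1.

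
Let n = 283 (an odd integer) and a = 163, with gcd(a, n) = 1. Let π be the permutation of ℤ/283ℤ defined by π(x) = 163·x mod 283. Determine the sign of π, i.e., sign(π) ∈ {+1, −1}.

+1

Start at x=240: 240 → 66 → 4 → 86 → 151 → 275 → 111 → … (one orbit).
π_163 has 7 disjoint cycles with lengths [47, 47, 47, 47, 47, 47, 1] on {0,…,282}.
Σ(ℓ_i−1) = 283−7 = 276; sign = (−1)^276 = +1.
Zolotarev: (163|283) = +1, matching the cycle-count sign.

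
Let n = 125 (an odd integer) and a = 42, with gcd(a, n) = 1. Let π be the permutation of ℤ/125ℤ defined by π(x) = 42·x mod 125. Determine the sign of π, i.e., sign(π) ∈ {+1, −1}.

-1

Trace 69: π^k(69) = [69, 23, 91, 72, 24, 8, 86] for k=0..6.
π_42 has 4 disjoint cycles with lengths [100, 20, 4, 1] on {0,…,124}.
n − c = 125 − 4 = 121; sign = (−1)^121 = -1.
Via Zolotarev, sign(π_{42}) = (42|125) = -1.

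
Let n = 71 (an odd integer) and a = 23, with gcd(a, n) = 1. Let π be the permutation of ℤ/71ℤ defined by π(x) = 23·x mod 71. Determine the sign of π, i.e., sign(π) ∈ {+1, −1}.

Start at x=32: 32 → 26 → 30 → 51 → 37 → 70 → 48 → … (one orbit).
Cycle type of π: 14×5 + 1; total 6 cycles.
With 6 cycles on 71 points, sign = (−1)^{71−6} = -1.
Zolotarev: (23|71) = -1, matching the cycle-count sign.

-1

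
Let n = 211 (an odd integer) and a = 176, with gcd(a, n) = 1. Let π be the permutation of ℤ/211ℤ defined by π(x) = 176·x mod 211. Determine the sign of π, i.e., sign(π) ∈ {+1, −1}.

Trace 139: π^k(139) = [139, 199, 209, 70, 82, 84, 14] for k=0..6.
Cycle lengths of π_176 on ℤ/211ℤ: [105, 105, 1]; 3 cycles in total.
3 cycles on 211: each ℓ→(−1)^(ℓ−1), product (−1)^208 = +1.
Via Zolotarev, sign(π_{176}) = (176|211) = +1.

+1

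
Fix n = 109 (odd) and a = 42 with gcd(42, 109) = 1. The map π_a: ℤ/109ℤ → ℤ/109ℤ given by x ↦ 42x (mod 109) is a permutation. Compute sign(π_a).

-1

Trace 46: π^k(46) = [46, 79, 48, 54, 88, 99, 16] for k=0..6.
π_42 has 2 disjoint cycles with lengths [108, 1] on {0,…,108}.
sign(π) = (−1)^{n − #cycles} = (−1)^{109−2} = (−1)^107 = -1.
The Jacobi symbol (42|109) = -1 (Zolotarev) agrees.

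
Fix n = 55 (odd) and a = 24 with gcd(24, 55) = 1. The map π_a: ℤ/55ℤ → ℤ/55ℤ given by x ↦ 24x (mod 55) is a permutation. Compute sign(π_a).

Trace 16: π^k(16) = [16, 54, 31, 29, 36, 39, 1] for k=0..6.
8 cycles of lengths [10, 10, 10, 10, 10, 2, 2, 1].
With 8 cycles on 55 points, sign = (−1)^{55−8} = -1.

-1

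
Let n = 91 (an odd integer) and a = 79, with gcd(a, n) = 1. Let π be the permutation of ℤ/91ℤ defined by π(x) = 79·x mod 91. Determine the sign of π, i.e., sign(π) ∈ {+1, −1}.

+1

Orbit of 53 under x↦79x: [53, 1, 79]… (length divides ord_91(79)).
π_79 has 39 disjoint cycles with lengths [3, 3, 3, 3, 3, 3, 3, 3, 3, 3, 3, 3, 3, 3, 3, 3, 3, 3, 3, 3, 3, 3, 3, 3, 3, 3, 1, 1, 1, 1, 1, 1, 1, 1, 1, 1, 1, 1, 1] on {0,…,90}.
91 − 39 = 52 transpositions; sign(π) = (−1)^52 = +1.
(79|91)_J = +1 (Zolotarev's lemma cross-check).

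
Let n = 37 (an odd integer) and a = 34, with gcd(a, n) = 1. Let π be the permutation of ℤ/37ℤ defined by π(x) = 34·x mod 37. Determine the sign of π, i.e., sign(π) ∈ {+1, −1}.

+1

Orbit of 1 under x↦34x: [1, 34, 9, 10, 7, 16, 26]… (length divides ord_37(34)).
Cycle type of π: 9×4 + 1; total 5 cycles.
Σ(ℓ_i−1) = 37−5 = 32; sign = (−1)^32 = +1.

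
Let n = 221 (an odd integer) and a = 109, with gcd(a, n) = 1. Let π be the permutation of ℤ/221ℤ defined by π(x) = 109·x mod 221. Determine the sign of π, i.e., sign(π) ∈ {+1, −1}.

Trace 1: π^k(1) = [1, 109, 168, 190, 157, 96, 77] for k=0..6.
The orbit structure of x ↦ 109x mod 221: 17 orbits of sizes [16, 16, 16, 16, 16, 16, 16, 16, 16, 16, 16, 16, 16, 4, 4, 4, 1].
n − c = 221 − 17 = 204; sign = (−1)^204 = +1.
(109|221)_J = +1 (Zolotarev's lemma cross-check).

+1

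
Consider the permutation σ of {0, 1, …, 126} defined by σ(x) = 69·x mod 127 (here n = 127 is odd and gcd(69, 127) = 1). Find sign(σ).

+1

Start at x=72: 72 → 15 → 19 → 41 → 35 → 2 → 11 → … (one orbit).
Decompose π into cycles: lengths [63, 63, 1] (3 cycles, including the fixed point 0).
sign(π) = (−1)^{n − #cycles} = (−1)^{127−3} = (−1)^124 = +1.
Check: (69/127) = +1 by Zolotarev.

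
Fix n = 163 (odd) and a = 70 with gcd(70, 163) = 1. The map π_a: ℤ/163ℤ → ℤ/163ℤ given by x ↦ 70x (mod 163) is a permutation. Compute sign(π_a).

Start at x=157: 157 → 69 → 103 → 38 → 52 → 54 → 31 → … (one orbit).
2 cycles of lengths [162, 1].
163 − 2 = 161 transpositions; sign(π) = (−1)^161 = -1.
Zolotarev: (70|163) = -1, matching the cycle-count sign.

-1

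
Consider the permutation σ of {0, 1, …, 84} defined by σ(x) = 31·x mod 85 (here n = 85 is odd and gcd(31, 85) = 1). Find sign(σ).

Orbit of 21 under x↦31x: [21, 56, 36, 11, 1, 31, 26]… (length divides ord_85(31)).
Cycle lengths of π_31 on ℤ/85ℤ: [16, 16, 16, 16, 16, 1, 1, 1, 1, 1]; 10 cycles in total.
n − c = 85 − 10 = 75; sign = (−1)^75 = -1.
Via Zolotarev, sign(π_{31}) = (31|85) = -1.

-1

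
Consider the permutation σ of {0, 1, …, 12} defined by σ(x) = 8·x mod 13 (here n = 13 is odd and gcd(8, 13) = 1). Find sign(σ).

-1

Start at x=12: 12 → 5 → 1 → 8 → 12 (one orbit).
Cycle lengths of π_8 on ℤ/13ℤ: [4, 4, 4, 1]; 4 cycles in total.
13 − 4 = 9 transpositions; sign(π) = (−1)^9 = -1.
Check: (8/13) = -1 by Zolotarev.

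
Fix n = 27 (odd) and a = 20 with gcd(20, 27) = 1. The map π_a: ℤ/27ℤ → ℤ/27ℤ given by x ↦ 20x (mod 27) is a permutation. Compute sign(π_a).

Orbit of 13 under x↦20x: [13, 17, 16, 23, 1, 20, 22]… (length divides ord_27(20)).
The orbit structure of x ↦ 20x mod 27: 4 orbits of sizes [18, 6, 2, 1].
sign(π) = (−1)^{n − #cycles} = (−1)^{27−4} = (−1)^23 = -1.
Via Zolotarev, sign(π_{20}) = (20|27) = -1.

-1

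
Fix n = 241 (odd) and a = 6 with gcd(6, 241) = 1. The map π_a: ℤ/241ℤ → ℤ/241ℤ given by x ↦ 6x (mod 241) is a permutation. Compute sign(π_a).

Orbit of 240 under x↦6x: [240, 235, 205, 25, 150, 177, 98]… (length divides ord_241(6)).
Cycle lengths of π_6 on ℤ/241ℤ: [20, 20, 20, 20, 20, 20, 20, 20, 20, 20, 20, 20, 1]; 13 cycles in total.
241 − 13 = 228 transpositions; sign(π) = (−1)^228 = +1.

+1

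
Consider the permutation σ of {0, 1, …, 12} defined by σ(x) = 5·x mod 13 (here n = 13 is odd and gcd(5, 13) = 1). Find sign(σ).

Orbit of 1 under x↦5x: [1, 5, 12, 8]… (length divides ord_13(5)).
The orbit structure of x ↦ 5x mod 13: 4 orbits of sizes [4, 4, 4, 1].
13 − 4 = 9 transpositions; sign(π) = (−1)^9 = -1.
Zolotarev: (5|13) = -1, matching the cycle-count sign.

-1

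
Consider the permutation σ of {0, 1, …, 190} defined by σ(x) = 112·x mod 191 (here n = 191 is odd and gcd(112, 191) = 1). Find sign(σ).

Trace 58: π^k(58) = [58, 2, 33, 67, 55, 48, 28] for k=0..6.
Cycle lengths of π_112 on ℤ/191ℤ: [190, 1]; 2 cycles in total.
n − c = 191 − 2 = 189; sign = (−1)^189 = -1.
Via Zolotarev, sign(π_{112}) = (112|191) = -1.

-1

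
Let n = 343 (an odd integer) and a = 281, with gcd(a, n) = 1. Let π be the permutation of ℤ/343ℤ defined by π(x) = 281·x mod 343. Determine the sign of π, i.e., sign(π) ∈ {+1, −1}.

Start at x=253: 253 → 92 → 127 → 15 → 99 → 36 → 169 → … (one orbit).
The orbit structure of x ↦ 281x mod 343: 19 orbits of sizes [49, 49, 49, 49, 49, 49, 7, 7, 7, 7, 7, 7, 1, 1, 1, 1, 1, 1, 1].
Σ(ℓ_i−1) = 343−19 = 324; sign = (−1)^324 = +1.
Via Zolotarev, sign(π_{281}) = (281|343) = +1.

+1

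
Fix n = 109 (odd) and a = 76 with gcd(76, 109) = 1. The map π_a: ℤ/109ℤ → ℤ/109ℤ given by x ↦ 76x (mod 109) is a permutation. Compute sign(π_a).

Start at x=108: 108 → 33 → 1 → 76 → 108 (one orbit).
28 cycles of lengths [4, 4, 4, 4, 4, 4, 4, 4, 4, 4, 4, 4, 4, 4, 4, 4, 4, 4, 4, 4, 4, 4, 4, 4, 4, 4, 4, 1].
28 cycles on 109: each ℓ→(−1)^(ℓ−1), product (−1)^81 = -1.

-1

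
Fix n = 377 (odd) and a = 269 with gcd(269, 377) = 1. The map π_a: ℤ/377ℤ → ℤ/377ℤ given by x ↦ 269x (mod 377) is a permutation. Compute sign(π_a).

Start at x=204: 204 → 211 → 209 → 48 → 94 → 27 → 100 → … (one orbit).
Decompose π into cycles: lengths [84, 84, 84, 84, 28, 3, 3, 3, 3, 1] (10 cycles, including the fixed point 0).
10 cycles on 377: each ℓ→(−1)^(ℓ−1), product (−1)^367 = -1.

-1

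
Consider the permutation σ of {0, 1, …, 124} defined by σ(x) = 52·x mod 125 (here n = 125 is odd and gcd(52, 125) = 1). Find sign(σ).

-1

Trace 114: π^k(114) = [114, 53, 6, 62, 99, 23, 71] for k=0..6.
Cycle lengths of π_52 on ℤ/125ℤ: [100, 20, 4, 1]; 4 cycles in total.
sign(π) = (−1)^{n − #cycles} = (−1)^{125−4} = (−1)^121 = -1.
Zolotarev: (52|125) = -1, matching the cycle-count sign.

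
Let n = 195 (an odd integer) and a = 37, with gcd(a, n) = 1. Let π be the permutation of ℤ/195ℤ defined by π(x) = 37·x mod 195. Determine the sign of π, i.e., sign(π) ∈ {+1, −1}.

Start at x=64: 64 → 28 → 61 → 112 → 49 → 58 → 1 → … (one orbit).
π_37 has 21 disjoint cycles with lengths [12, 12, 12, 12, 12, 12, 12, 12, 12, 12, 12, 12, 12, 12, 12, 4, 4, 4, 1, 1, 1] on {0,…,194}.
195 − 21 = 174 transpositions; sign(π) = (−1)^174 = +1.
Zolotarev: (37|195) = +1, matching the cycle-count sign.

+1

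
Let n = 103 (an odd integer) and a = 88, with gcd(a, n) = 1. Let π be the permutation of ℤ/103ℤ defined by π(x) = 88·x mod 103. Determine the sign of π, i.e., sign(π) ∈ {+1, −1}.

Start at x=89: 89 → 4 → 43 → 76 → 96 → 2 → 73 → … (one orbit).
π_88 has 2 disjoint cycles with lengths [102, 1] on {0,…,102}.
Σ(ℓ_i−1) = 103−2 = 101; sign = (−1)^101 = -1.

-1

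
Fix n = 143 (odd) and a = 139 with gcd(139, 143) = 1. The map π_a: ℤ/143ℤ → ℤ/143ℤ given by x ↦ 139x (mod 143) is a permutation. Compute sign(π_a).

-1

Start at x=126: 126 → 68 → 14 → 87 → 81 → 105 → 9 → … (one orbit).
The orbit structure of x ↦ 139x mod 143: 10 orbits of sizes [30, 30, 30, 30, 10, 3, 3, 3, 3, 1].
10 cycles on 143: each ℓ→(−1)^(ℓ−1), product (−1)^133 = -1.
Via Zolotarev, sign(π_{139}) = (139|143) = -1.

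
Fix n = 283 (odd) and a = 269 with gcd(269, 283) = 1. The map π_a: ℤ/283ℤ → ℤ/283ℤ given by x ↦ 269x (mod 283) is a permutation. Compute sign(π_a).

+1

Start at x=214: 214 → 117 → 60 → 9 → 157 → 66 → 208 → … (one orbit).
3 cycles of lengths [141, 141, 1].
Σ(ℓ_i−1) = 283−3 = 280; sign = (−1)^280 = +1.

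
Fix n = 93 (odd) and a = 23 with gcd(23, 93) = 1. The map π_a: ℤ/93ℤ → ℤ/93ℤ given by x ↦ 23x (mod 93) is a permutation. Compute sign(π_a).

Start at x=77: 77 → 4 → 92 → 70 → 29 → 16 → 89 → … (one orbit).
π_23 has 11 disjoint cycles with lengths [10, 10, 10, 10, 10, 10, 10, 10, 10, 2, 1] on {0,…,92}.
Σ(ℓ_i−1) = 93−11 = 82; sign = (−1)^82 = +1.

+1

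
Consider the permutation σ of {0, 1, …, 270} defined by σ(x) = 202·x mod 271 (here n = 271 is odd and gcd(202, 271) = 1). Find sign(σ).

-1

Trace 139: π^k(139) = [139, 165, 268, 207, 80, 171, 125] for k=0..6.
Cycle type of π: 90×3 + 1; total 4 cycles.
271 − 4 = 267 transpositions; sign(π) = (−1)^267 = -1.
(202|271)_J = -1 (Zolotarev's lemma cross-check).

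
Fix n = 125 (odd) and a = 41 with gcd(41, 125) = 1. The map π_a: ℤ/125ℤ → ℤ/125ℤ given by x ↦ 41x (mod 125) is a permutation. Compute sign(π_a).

+1

Orbit of 21 under x↦41x: [21, 111, 51, 91, 106, 96, 61]… (length divides ord_125(41)).
13 cycles of lengths [25, 25, 25, 25, 5, 5, 5, 5, 1, 1, 1, 1, 1].
Σ(ℓ_i−1) = 125−13 = 112; sign = (−1)^112 = +1.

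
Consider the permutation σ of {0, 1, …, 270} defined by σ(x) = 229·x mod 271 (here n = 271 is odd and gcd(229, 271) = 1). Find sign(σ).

+1

Start at x=87: 87 → 140 → 82 → 79 → 205 → 62 → 106 → … (one orbit).
Cycle type of π: 135×2 + 1; total 3 cycles.
With 3 cycles on 271 points, sign = (−1)^{271−3} = +1.
Check: (229/271) = +1 by Zolotarev.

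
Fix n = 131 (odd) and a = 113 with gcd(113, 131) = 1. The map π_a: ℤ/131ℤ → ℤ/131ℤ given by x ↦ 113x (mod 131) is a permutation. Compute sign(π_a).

+1

Trace 1: π^k(1) = [1, 113, 62, 63, 45, 107, 39] for k=0..6.
Cycle type of π: 13×10 + 1; total 11 cycles.
sign(π) = (−1)^{n − #cycles} = (−1)^{131−11} = (−1)^120 = +1.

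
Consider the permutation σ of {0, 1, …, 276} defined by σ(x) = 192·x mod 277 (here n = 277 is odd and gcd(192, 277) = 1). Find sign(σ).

+1

Start at x=203: 203 → 196 → 237 → 76 → 188 → 86 → 169 → … (one orbit).
Cycle type of π: 138×2 + 1; total 3 cycles.
n − c = 277 − 3 = 274; sign = (−1)^274 = +1.
Zolotarev: (192|277) = +1, matching the cycle-count sign.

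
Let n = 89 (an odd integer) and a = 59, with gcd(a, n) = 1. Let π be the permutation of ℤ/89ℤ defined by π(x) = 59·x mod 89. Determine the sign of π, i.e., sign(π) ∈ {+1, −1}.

Orbit of 30 under x↦59x: [30, 79, 33, 78, 63, 68, 7]… (length divides ord_89(59)).
Cycle type of π: 88 + 1; total 2 cycles.
sign(π) = (−1)^{n − #cycles} = (−1)^{89−2} = (−1)^87 = -1.

-1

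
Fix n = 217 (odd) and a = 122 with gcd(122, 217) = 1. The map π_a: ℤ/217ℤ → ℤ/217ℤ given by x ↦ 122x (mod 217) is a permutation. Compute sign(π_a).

Start at x=209: 209 → 109 → 61 → 64 → 213 → 163 → 139 → … (one orbit).
Decompose π into cycles: lengths [30, 30, 30, 30, 30, 30, 10, 10, 10, 6, 1] (11 cycles, including the fixed point 0).
sign(π) = (−1)^{n − #cycles} = (−1)^{217−11} = (−1)^206 = +1.
Via Zolotarev, sign(π_{122}) = (122|217) = +1.

+1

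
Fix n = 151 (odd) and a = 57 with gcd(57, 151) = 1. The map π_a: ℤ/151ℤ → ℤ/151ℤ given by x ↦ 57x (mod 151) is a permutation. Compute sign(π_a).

-1

Start at x=28: 28 → 86 → 70 → 64 → 24 → 9 → 60 → … (one orbit).
Decompose π into cycles: lengths [50, 50, 50, 1] (4 cycles, including the fixed point 0).
With 4 cycles on 151 points, sign = (−1)^{151−4} = -1.
Check: (57/151) = -1 by Zolotarev.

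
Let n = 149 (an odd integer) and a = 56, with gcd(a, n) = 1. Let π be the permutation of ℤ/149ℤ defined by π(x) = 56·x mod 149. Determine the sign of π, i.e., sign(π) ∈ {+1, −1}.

Trace 131: π^k(131) = [131, 35, 23, 96, 12, 76, 84] for k=0..6.
Cycle type of π: 148 + 1; total 2 cycles.
With 2 cycles on 149 points, sign = (−1)^{149−2} = -1.
Via Zolotarev, sign(π_{56}) = (56|149) = -1.

-1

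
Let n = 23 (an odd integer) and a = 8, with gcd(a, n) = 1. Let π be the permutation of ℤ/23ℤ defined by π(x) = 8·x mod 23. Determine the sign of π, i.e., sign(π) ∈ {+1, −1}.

+1

Orbit of 3 under x↦8x: [3, 1, 8, 18, 6, 2, 16]… (length divides ord_23(8)).
π_8 has 3 disjoint cycles with lengths [11, 11, 1] on {0,…,22}.
Σ(ℓ_i−1) = 23−3 = 20; sign = (−1)^20 = +1.
Check: (8/23) = +1 by Zolotarev.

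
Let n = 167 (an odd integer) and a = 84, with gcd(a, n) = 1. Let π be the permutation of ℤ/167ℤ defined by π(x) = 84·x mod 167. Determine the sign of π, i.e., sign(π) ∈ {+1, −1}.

+1

Orbit of 28 under x↦84x: [28, 14, 7, 87, 127, 147, 157]… (length divides ord_167(84)).
The orbit structure of x ↦ 84x mod 167: 3 orbits of sizes [83, 83, 1].
167 − 3 = 164 transpositions; sign(π) = (−1)^164 = +1.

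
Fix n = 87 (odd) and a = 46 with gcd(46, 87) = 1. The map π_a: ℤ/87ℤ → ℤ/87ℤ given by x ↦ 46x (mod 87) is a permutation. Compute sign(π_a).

Orbit of 28 under x↦46x: [28, 70, 1, 46]… (length divides ord_87(46)).
Cycle type of π: 4×21 + 1×3; total 24 cycles.
24 cycles on 87: each ℓ→(−1)^(ℓ−1), product (−1)^63 = -1.
Check: (46/87) = -1 by Zolotarev.

-1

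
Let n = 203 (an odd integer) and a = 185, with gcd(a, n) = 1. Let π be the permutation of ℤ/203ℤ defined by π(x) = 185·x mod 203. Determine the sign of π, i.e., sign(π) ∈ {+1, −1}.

+1

Start at x=100: 100 → 27 → 123 → 19 → 64 → 66 → 30 → … (one orbit).
Cycle type of π: 84×2 + 28 + 6 + 1; total 5 cycles.
203 − 5 = 198 transpositions; sign(π) = (−1)^198 = +1.
(185|203)_J = +1 (Zolotarev's lemma cross-check).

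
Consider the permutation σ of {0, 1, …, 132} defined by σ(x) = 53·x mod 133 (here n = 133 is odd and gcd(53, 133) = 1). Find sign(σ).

-1

Start at x=100: 100 → 113 → 4 → 79 → 64 → 67 → 93 → … (one orbit).
Decompose π into cycles: lengths [18, 18, 18, 18, 18, 18, 18, 3, 3, 1] (10 cycles, including the fixed point 0).
10 cycles on 133: each ℓ→(−1)^(ℓ−1), product (−1)^123 = -1.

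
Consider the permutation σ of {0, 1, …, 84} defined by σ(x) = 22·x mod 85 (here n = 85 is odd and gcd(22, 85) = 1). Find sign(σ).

Trace 78: π^k(78) = [78, 16, 12, 9, 28, 21, 37] for k=0..6.
Decompose π into cycles: lengths [16, 16, 16, 16, 16, 4, 1] (7 cycles, including the fixed point 0).
n − c = 85 − 7 = 78; sign = (−1)^78 = +1.
Check: (22/85) = +1 by Zolotarev.

+1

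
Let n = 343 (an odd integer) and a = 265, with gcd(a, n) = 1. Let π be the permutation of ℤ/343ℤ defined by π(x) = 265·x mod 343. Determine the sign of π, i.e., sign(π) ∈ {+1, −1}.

-1

Orbit of 36 under x↦265x: [36, 279, 190, 272, 50, 216, 302]… (length divides ord_343(265)).
Cycle lengths of π_265 on ℤ/343ℤ: [98, 98, 98, 14, 14, 14, 2, 2, 2, 1]; 10 cycles in total.
10 cycles on 343: each ℓ→(−1)^(ℓ−1), product (−1)^333 = -1.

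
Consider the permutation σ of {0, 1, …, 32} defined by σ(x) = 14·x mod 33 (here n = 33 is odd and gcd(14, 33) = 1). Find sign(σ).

-1

Start at x=4: 4 → 23 → 25 → 20 → 16 → 26 → 1 → … (one orbit).
Cycle lengths of π_14 on ℤ/33ℤ: [10, 10, 5, 5, 2, 1]; 6 cycles in total.
sign(π) = (−1)^{n − #cycles} = (−1)^{33−6} = (−1)^27 = -1.
Check: (14/33) = -1 by Zolotarev.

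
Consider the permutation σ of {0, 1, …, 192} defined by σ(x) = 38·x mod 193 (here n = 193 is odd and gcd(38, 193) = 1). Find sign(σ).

-1

Orbit of 110 under x↦38x: [110, 127, 1, 38, 93, 60, 157]… (length divides ord_193(38)).
π_38 has 2 disjoint cycles with lengths [192, 1] on {0,…,192}.
Σ(ℓ_i−1) = 193−2 = 191; sign = (−1)^191 = -1.
The Jacobi symbol (38|193) = -1 (Zolotarev) agrees.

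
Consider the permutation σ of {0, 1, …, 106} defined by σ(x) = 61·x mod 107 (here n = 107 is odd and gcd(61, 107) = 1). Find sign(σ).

Orbit of 56 under x↦61x: [56, 99, 47, 85, 49, 100, 1]… (length divides ord_107(61)).
π_61 has 3 disjoint cycles with lengths [53, 53, 1] on {0,…,106}.
n − c = 107 − 3 = 104; sign = (−1)^104 = +1.

+1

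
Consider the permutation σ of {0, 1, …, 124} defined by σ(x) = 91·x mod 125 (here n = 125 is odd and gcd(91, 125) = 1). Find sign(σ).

Trace 16: π^k(16) = [16, 81, 121, 11, 1, 91, 31] for k=0..6.
Decompose π into cycles: lengths [25, 25, 25, 25, 5, 5, 5, 5, 1, 1, 1, 1, 1] (13 cycles, including the fixed point 0).
n − c = 125 − 13 = 112; sign = (−1)^112 = +1.
Zolotarev: (91|125) = +1, matching the cycle-count sign.

+1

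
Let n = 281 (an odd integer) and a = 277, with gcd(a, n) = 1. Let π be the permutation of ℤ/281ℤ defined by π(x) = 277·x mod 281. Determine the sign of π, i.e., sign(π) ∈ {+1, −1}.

Trace 252: π^k(252) = [252, 116, 98, 170, 163, 191, 79] for k=0..6.
5 cycles of lengths [70, 70, 70, 70, 1].
5 cycles on 281: each ℓ→(−1)^(ℓ−1), product (−1)^276 = +1.
Check: (277/281) = +1 by Zolotarev.

+1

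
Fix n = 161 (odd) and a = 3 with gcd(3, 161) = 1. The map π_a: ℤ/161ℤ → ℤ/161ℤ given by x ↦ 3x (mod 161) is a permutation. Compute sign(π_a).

Trace 27: π^k(27) = [27, 81, 82, 85, 94, 121, 41] for k=0..6.
6 cycles of lengths [66, 66, 11, 11, 6, 1].
6 cycles on 161: each ℓ→(−1)^(ℓ−1), product (−1)^155 = -1.

-1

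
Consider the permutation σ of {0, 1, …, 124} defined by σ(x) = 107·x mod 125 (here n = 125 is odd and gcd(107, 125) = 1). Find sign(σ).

Trace 101: π^k(101) = [101, 57, 99, 93, 76, 7, 124] for k=0..6.
π_107 has 12 disjoint cycles with lengths [20, 20, 20, 20, 20, 4, 4, 4, 4, 4, 4, 1] on {0,…,124}.
With 12 cycles on 125 points, sign = (−1)^{125−12} = -1.

-1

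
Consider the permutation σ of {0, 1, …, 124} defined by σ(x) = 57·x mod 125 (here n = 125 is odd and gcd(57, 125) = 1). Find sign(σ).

Start at x=1: 1 → 57 → 124 → 68 → 1 (one orbit).
Decompose π into cycles: lengths [4, 4, 4, 4, 4, 4, 4, 4, 4, 4, 4, 4, 4, 4, 4, 4, 4, 4, 4, 4, 4, 4, 4, 4, 4, 4, 4, 4, 4, 4, 4, 1] (32 cycles, including the fixed point 0).
With 32 cycles on 125 points, sign = (−1)^{125−32} = -1.
The Jacobi symbol (57|125) = -1 (Zolotarev) agrees.

-1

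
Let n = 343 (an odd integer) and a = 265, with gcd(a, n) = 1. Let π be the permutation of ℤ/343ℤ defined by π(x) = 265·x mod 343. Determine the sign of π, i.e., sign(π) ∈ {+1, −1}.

Trace 202: π^k(202) = [202, 22, 342, 78, 90, 183, 132] for k=0..6.
Cycle type of π: 98×3 + 14×3 + 2×3 + 1; total 10 cycles.
343 − 10 = 333 transpositions; sign(π) = (−1)^333 = -1.
The Jacobi symbol (265|343) = -1 (Zolotarev) agrees.

-1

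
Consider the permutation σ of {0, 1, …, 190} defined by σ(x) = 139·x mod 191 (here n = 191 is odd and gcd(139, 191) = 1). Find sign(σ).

-1

Start at x=30: 30 → 159 → 136 → 186 → 69 → 41 → 160 → … (one orbit).
Cycle type of π: 38×5 + 1; total 6 cycles.
With 6 cycles on 191 points, sign = (−1)^{191−6} = -1.
The Jacobi symbol (139|191) = -1 (Zolotarev) agrees.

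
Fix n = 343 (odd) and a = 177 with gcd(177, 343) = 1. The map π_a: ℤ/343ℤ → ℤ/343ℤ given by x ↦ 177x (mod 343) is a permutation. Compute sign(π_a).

Trace 99: π^k(99) = [99, 30, 165, 50, 275, 312, 1] for k=0..6.
31 cycles of lengths [21, 21, 21, 21, 21, 21, 21, 21, 21, 21, 21, 21, 21, 21, 3, 3, 3, 3, 3, 3, 3, 3, 3, 3, 3, 3, 3, 3, 3, 3, 1].
343 − 31 = 312 transpositions; sign(π) = (−1)^312 = +1.
(177|343)_J = +1 (Zolotarev's lemma cross-check).

+1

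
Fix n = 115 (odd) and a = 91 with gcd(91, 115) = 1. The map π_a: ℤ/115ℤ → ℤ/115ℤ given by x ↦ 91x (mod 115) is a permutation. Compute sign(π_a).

-1

Trace 91: π^k(91) = [91, 1] for k=0..1.
Cycle lengths of π_91 on ℤ/115ℤ: [2, 2, 2, 2, 2, 2, 2, 2, 2, 2, 2, 2, 2, 2, 2, 2, 2, 2, 2, 2, 2, 2, 2, 2, 2, 2, 2, 2, 2, 2, 2, 2, 2, 2, 2, 2, 2, 2, 2, 2, 2, 2, 2, 2, 2, 2, 2, 2, 2, 2, 2, 2, 2, 2, 2, 1, 1, 1, 1, 1]; 60 cycles in total.
With 60 cycles on 115 points, sign = (−1)^{115−60} = -1.
Check: (91/115) = -1 by Zolotarev.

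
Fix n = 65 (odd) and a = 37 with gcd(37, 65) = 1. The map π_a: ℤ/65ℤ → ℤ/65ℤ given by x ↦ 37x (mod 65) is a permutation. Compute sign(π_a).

Start at x=4: 4 → 18 → 16 → 7 → 64 → 28 → 61 → … (one orbit).
Decompose π into cycles: lengths [12, 12, 12, 12, 12, 4, 1] (7 cycles, including the fixed point 0).
65 − 7 = 58 transpositions; sign(π) = (−1)^58 = +1.

+1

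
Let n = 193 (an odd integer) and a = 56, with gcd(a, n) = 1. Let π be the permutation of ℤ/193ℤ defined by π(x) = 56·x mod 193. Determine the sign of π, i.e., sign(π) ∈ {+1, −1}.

+1

Start at x=144: 144 → 151 → 157 → 107 → 9 → 118 → 46 → … (one orbit).
Cycle type of π: 96×2 + 1; total 3 cycles.
193 − 3 = 190 transpositions; sign(π) = (−1)^190 = +1.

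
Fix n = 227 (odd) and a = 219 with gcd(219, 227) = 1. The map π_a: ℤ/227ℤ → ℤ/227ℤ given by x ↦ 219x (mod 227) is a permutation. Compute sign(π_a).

Trace 103: π^k(103) = [103, 84, 9, 155, 122, 159, 90] for k=0..6.
The orbit structure of x ↦ 219x mod 227: 3 orbits of sizes [113, 113, 1].
sign(π) = (−1)^{n − #cycles} = (−1)^{227−3} = (−1)^224 = +1.
(219|227)_J = +1 (Zolotarev's lemma cross-check).

+1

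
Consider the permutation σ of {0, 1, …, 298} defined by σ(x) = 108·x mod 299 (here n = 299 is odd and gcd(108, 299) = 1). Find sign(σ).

+1

Start at x=248: 248 → 173 → 146 → 220 → 139 → 62 → 118 → … (one orbit).
Decompose π into cycles: lengths [66, 66, 66, 66, 11, 11, 6, 6, 1] (9 cycles, including the fixed point 0).
299 − 9 = 290 transpositions; sign(π) = (−1)^290 = +1.
The Jacobi symbol (108|299) = +1 (Zolotarev) agrees.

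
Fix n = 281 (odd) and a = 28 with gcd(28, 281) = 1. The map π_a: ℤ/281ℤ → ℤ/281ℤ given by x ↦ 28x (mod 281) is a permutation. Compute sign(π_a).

Orbit of 181 under x↦28x: [181, 10, 280, 253, 59, 247, 172]… (length divides ord_281(28)).
The orbit structure of x ↦ 28x mod 281: 11 orbits of sizes [28, 28, 28, 28, 28, 28, 28, 28, 28, 28, 1].
With 11 cycles on 281 points, sign = (−1)^{281−11} = +1.

+1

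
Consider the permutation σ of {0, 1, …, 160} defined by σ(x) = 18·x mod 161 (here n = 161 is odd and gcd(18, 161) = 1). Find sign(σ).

Orbit of 50 under x↦18x: [50, 95, 100, 29, 39, 58, 78]… (length divides ord_161(18)).
9 cycles of lengths [33, 33, 33, 33, 11, 11, 3, 3, 1].
Σ(ℓ_i−1) = 161−9 = 152; sign = (−1)^152 = +1.

+1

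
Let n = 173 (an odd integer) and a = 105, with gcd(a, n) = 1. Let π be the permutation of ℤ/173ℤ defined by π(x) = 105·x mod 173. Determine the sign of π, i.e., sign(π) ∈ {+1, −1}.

Start at x=41: 41 → 153 → 149 → 75 → 90 → 108 → 95 → … (one orbit).
Cycle lengths of π_105 on ℤ/173ℤ: [172, 1]; 2 cycles in total.
n − c = 173 − 2 = 171; sign = (−1)^171 = -1.
Check: (105/173) = -1 by Zolotarev.

-1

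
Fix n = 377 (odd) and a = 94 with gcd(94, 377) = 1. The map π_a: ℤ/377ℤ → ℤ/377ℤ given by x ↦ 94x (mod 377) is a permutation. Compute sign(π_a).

+1

Trace 53: π^k(53) = [53, 81, 74, 170, 146, 152, 339] for k=0..6.
π_94 has 25 disjoint cycles with lengths [21, 21, 21, 21, 21, 21, 21, 21, 21, 21, 21, 21, 21, 21, 21, 21, 7, 7, 7, 7, 3, 3, 3, 3, 1] on {0,…,376}.
377 − 25 = 352 transpositions; sign(π) = (−1)^352 = +1.
Zolotarev: (94|377) = +1, matching the cycle-count sign.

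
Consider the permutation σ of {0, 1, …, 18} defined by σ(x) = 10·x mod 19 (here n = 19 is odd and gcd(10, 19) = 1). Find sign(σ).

Trace 16: π^k(16) = [16, 8, 4, 2, 1, 10, 5] for k=0..6.
Cycle lengths of π_10 on ℤ/19ℤ: [18, 1]; 2 cycles in total.
sign(π) = (−1)^{n − #cycles} = (−1)^{19−2} = (−1)^17 = -1.
(10|19)_J = -1 (Zolotarev's lemma cross-check).

-1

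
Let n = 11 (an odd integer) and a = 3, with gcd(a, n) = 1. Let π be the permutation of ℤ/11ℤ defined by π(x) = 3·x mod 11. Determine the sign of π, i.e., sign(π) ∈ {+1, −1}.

Trace 1: π^k(1) = [1, 3, 9, 5, 4] for k=0..4.
Decompose π into cycles: lengths [5, 5, 1] (3 cycles, including the fixed point 0).
n − c = 11 − 3 = 8; sign = (−1)^8 = +1.

+1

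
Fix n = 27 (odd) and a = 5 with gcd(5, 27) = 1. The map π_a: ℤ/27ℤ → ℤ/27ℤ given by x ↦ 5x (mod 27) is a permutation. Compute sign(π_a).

Start at x=7: 7 → 8 → 13 → 11 → 1 → 5 → 25 → … (one orbit).
π_5 has 4 disjoint cycles with lengths [18, 6, 2, 1] on {0,…,26}.
sign(π) = (−1)^{n − #cycles} = (−1)^{27−4} = (−1)^23 = -1.
(5|27)_J = -1 (Zolotarev's lemma cross-check).

-1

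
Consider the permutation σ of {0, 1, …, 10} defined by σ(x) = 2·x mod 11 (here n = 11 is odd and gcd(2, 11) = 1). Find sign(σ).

Orbit of 8 under x↦2x: [8, 5, 10, 9, 7, 3, 6]… (length divides ord_11(2)).
2 cycles of lengths [10, 1].
sign(π) = (−1)^{n − #cycles} = (−1)^{11−2} = (−1)^9 = -1.
(2|11)_J = -1 (Zolotarev's lemma cross-check).

-1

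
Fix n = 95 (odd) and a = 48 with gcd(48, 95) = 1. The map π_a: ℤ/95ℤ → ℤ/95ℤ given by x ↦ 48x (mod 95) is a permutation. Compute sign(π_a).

+1

Start at x=11: 11 → 53 → 74 → 37 → 66 → 33 → 64 → … (one orbit).
π_48 has 5 disjoint cycles with lengths [36, 36, 18, 4, 1] on {0,…,94}.
sign(π) = (−1)^{n − #cycles} = (−1)^{95−5} = (−1)^90 = +1.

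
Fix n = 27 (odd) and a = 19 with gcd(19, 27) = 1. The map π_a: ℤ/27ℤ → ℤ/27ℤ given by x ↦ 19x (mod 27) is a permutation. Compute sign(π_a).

Trace 1: π^k(1) = [1, 19, 10] for k=0..2.
Decompose π into cycles: lengths [3, 3, 3, 3, 3, 3, 1, 1, 1, 1, 1, 1, 1, 1, 1] (15 cycles, including the fixed point 0).
n − c = 27 − 15 = 12; sign = (−1)^12 = +1.

+1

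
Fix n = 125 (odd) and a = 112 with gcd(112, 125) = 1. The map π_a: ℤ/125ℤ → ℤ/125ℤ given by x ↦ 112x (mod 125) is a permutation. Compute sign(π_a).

Start at x=119: 119 → 78 → 111 → 57 → 9 → 8 → 21 → … (one orbit).
π_112 has 4 disjoint cycles with lengths [100, 20, 4, 1] on {0,…,124}.
Σ(ℓ_i−1) = 125−4 = 121; sign = (−1)^121 = -1.

-1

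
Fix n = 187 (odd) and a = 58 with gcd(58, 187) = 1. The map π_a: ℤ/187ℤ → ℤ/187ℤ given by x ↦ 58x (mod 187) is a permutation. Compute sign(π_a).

-1

Orbit of 31 under x↦58x: [31, 115, 125, 144, 124, 86, 126]… (length divides ord_187(58)).
Cycle lengths of π_58 on ℤ/187ℤ: [80, 80, 16, 5, 5, 1]; 6 cycles in total.
With 6 cycles on 187 points, sign = (−1)^{187−6} = -1.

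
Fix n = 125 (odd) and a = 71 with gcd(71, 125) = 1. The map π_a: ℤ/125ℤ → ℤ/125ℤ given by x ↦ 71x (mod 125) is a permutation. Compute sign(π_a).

+1

Orbit of 61 under x↦71x: [61, 81, 1, 71, 41, 36, 56]… (length divides ord_125(71)).
Cycle type of π: 25×4 + 5×4 + 1×5; total 13 cycles.
125 − 13 = 112 transpositions; sign(π) = (−1)^112 = +1.
(71|125)_J = +1 (Zolotarev's lemma cross-check).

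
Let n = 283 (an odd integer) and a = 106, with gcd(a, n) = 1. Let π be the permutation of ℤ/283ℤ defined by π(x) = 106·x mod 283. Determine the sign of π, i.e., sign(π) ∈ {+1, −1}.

+1

Orbit of 163 under x↦106x: [163, 15, 175, 155, 16, 281, 71]… (length divides ord_283(106)).
Cycle lengths of π_106 on ℤ/283ℤ: [47, 47, 47, 47, 47, 47, 1]; 7 cycles in total.
With 7 cycles on 283 points, sign = (−1)^{283−7} = +1.
Zolotarev: (106|283) = +1, matching the cycle-count sign.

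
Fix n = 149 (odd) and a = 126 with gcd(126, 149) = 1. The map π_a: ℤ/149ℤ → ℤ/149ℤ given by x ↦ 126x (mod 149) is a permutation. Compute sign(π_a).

-1

Orbit of 30 under x↦126x: [30, 55, 76, 40, 123, 2, 103]… (length divides ord_149(126)).
2 cycles of lengths [148, 1].
sign(π) = (−1)^{n − #cycles} = (−1)^{149−2} = (−1)^147 = -1.
The Jacobi symbol (126|149) = -1 (Zolotarev) agrees.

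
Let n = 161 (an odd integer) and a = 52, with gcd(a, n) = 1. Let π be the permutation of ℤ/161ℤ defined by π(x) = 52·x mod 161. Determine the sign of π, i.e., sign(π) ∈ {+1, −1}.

Start at x=124: 124 → 8 → 94 → 58 → 118 → 18 → 131 → … (one orbit).
The orbit structure of x ↦ 52x mod 161: 6 orbits of sizes [66, 66, 11, 11, 6, 1].
With 6 cycles on 161 points, sign = (−1)^{161−6} = -1.

-1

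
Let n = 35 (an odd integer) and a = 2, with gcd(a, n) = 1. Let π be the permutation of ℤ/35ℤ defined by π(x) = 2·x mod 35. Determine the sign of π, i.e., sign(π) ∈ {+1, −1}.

Start at x=32: 32 → 29 → 23 → 11 → 22 → 9 → 18 → … (one orbit).
6 cycles of lengths [12, 12, 4, 3, 3, 1].
6 cycles on 35: each ℓ→(−1)^(ℓ−1), product (−1)^29 = -1.

-1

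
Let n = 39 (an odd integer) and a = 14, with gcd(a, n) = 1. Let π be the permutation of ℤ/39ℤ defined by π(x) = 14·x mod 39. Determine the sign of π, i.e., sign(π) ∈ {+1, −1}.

-1

Trace 14: π^k(14) = [14, 1] for k=0..1.
Cycle lengths of π_14 on ℤ/39ℤ: [2, 2, 2, 2, 2, 2, 2, 2, 2, 2, 2, 2, 2, 1, 1, 1, 1, 1, 1, 1, 1, 1, 1, 1, 1, 1]; 26 cycles in total.
39 − 26 = 13 transpositions; sign(π) = (−1)^13 = -1.
(14|39)_J = -1 (Zolotarev's lemma cross-check).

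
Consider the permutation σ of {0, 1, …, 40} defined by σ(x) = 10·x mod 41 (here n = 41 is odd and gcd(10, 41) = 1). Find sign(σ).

+1

Trace 1: π^k(1) = [1, 10, 18, 16, 37] for k=0..4.
π_10 has 9 disjoint cycles with lengths [5, 5, 5, 5, 5, 5, 5, 5, 1] on {0,…,40}.
Σ(ℓ_i−1) = 41−9 = 32; sign = (−1)^32 = +1.
Check: (10/41) = +1 by Zolotarev.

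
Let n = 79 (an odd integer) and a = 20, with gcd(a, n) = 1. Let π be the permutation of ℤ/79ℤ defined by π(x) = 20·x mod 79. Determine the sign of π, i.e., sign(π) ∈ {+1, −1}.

+1

Orbit of 46 under x↦20x: [46, 51, 72, 18, 44, 11, 62]… (length divides ord_79(20)).
π_20 has 3 disjoint cycles with lengths [39, 39, 1] on {0,…,78}.
3 cycles on 79: each ℓ→(−1)^(ℓ−1), product (−1)^76 = +1.
The Jacobi symbol (20|79) = +1 (Zolotarev) agrees.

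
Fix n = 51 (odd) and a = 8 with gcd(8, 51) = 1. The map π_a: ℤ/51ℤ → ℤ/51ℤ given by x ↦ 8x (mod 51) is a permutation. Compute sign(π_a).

Start at x=2: 2 → 16 → 26 → 4 → 32 → 1 → 8 → … (one orbit).
The orbit structure of x ↦ 8x mod 51: 8 orbits of sizes [8, 8, 8, 8, 8, 8, 2, 1].
51 − 8 = 43 transpositions; sign(π) = (−1)^43 = -1.
The Jacobi symbol (8|51) = -1 (Zolotarev) agrees.

-1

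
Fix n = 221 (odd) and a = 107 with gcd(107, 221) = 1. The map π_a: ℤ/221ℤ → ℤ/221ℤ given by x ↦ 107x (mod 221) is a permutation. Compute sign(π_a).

-1

Orbit of 126 under x↦107x: [126, 1, 107, 178, 40, 81, 48]… (length divides ord_221(107)).
10 cycles of lengths [48, 48, 48, 48, 16, 3, 3, 3, 3, 1].
With 10 cycles on 221 points, sign = (−1)^{221−10} = -1.
(107|221)_J = -1 (Zolotarev's lemma cross-check).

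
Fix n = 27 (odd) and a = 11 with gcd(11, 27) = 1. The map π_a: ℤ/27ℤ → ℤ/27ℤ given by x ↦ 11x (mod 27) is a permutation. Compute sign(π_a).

Start at x=1: 1 → 11 → 13 → 8 → 7 → 23 → 10 → … (one orbit).
π_11 has 4 disjoint cycles with lengths [18, 6, 2, 1] on {0,…,26}.
4 cycles on 27: each ℓ→(−1)^(ℓ−1), product (−1)^23 = -1.
Check: (11/27) = -1 by Zolotarev.

-1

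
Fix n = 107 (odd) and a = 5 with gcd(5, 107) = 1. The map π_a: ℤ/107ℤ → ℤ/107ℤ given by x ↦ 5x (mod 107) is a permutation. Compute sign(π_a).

-1

Trace 98: π^k(98) = [98, 62, 96, 52, 46, 16, 80] for k=0..6.
Cycle lengths of π_5 on ℤ/107ℤ: [106, 1]; 2 cycles in total.
n − c = 107 − 2 = 105; sign = (−1)^105 = -1.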